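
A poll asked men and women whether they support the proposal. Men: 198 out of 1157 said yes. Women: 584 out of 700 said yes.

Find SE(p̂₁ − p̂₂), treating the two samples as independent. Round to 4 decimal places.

0.0179

p̂₁ = 198/1157 = 0.1711 and p̂₂ = 584/700 = 0.8343.
SE₁ = √(p̂₁(1−p̂₁)/n₁) = √(0.1711·0.8289/1157) = 0.01107; SE₂ = √(0.8343·0.1657/700) = 0.01405.
Independent samples: SE of the difference = √(SE₁² + SE₂²) = √(0.0001225449 + 0.0001974025) = 0.01789.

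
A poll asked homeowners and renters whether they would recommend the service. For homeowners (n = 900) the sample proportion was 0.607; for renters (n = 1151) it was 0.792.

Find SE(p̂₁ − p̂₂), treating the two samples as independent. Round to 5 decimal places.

0.02020

SE₁ = √(p̂₁(1−p̂₁)/n₁) = √(0.6070·0.3930/900) = 0.01628; SE₂ = √(0.7920·0.2080/1151) = 0.01196.
Independent samples: SE of the difference = √(SE₁² + SE₂²) = √(0.0002650384 + 0.0001430416) = 0.02020.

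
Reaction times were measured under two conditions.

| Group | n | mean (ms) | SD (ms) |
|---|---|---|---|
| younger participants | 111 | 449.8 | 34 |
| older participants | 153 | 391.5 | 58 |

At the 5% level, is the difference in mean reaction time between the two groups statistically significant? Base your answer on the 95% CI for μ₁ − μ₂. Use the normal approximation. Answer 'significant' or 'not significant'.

significant

Per-group SEs: s₁/√n₁ = 34/√111 = 3.2271, s₂/√n₂ = 58/√153 = 4.6890.
Unpooled SE of the difference: √(10.41417441 + 21.986721) = 5.6922.
Margin of error = z* · SE = 1.960 × 5.6922 = 11.1567.
x̄₁ − x̄₂ = 449.8 − 391.5 = 58.3000.
CI: 58.3000 ± 11.1567 = (47.1433, 69.4567).
The interval (47.1433, 69.4567) does not contain 0, so the difference is significant.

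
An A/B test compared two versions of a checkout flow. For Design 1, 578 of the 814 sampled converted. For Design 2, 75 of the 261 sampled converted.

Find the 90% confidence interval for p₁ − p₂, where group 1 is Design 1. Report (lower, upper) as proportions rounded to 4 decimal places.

p̂₁ = 578/814 = 0.7101 and p̂₂ = 75/261 = 0.2874.
SE₁ = √(p̂₁(1−p̂₁)/n₁) = √(0.7101·0.2899/814) = 0.01590; SE₂ = √(0.2874·0.7126/261) = 0.02801.
Independent samples: SE of the difference = √(SE₁² + SE₂²) = √(0.00025281 + 0.0007845601) = 0.03221.
z* for 90% confidence is 1.645, so the margin of error is 1.645 × 0.03221 = 0.05299.
Point estimate p̂₁ − p̂₂ = 0.7101 − 0.2874 = 0.4227.
0.4227 ± 0.05299 → (0.3697, 0.4757).

(0.3697, 0.4757)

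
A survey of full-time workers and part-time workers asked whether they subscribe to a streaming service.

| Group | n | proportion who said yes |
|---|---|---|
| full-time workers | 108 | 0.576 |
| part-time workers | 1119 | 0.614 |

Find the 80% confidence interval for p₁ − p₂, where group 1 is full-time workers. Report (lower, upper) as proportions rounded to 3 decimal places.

The two standard errors are √(0.5760×0.4240/108) = 0.04755 and √(0.6140×0.3860/1119) = 0.01455.
Because the samples are independent, SE_diff = √(0.04755² + 0.01455²) = 0.04973.
Using z* = 1.282 for 80%, ME = 1.282 × 0.04973 = 0.06375.
p̂₁ − p̂₂ = -0.0380; interval -0.0380 ± 0.06375 gives (-0.102, 0.026).

(-0.102, 0.026)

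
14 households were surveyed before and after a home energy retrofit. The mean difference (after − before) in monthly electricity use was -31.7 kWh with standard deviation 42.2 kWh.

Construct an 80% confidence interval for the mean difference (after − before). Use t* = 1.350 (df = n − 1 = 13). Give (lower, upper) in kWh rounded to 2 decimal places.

This is a matched-pairs design, so SE = s_d/√n = 42.2/√14 = 11.2784.
Margin = 1.350 × 11.2784 = 15.2258; the interval is -31.7 ± 15.2258 = (-46.93, -16.47).

(-46.93, -16.47)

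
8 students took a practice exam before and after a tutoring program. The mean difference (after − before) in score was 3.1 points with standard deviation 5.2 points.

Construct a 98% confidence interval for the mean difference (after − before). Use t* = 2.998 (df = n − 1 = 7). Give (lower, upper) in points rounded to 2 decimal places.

(-2.41, 8.61)

Paired design: SE = s_d/√n = 5.2/√8 = 1.8385.
t* = 2.998; margin of error = 2.998 × 1.8385 = 5.5118.
3.1 ± 5.5118 → (-2.41, 8.61).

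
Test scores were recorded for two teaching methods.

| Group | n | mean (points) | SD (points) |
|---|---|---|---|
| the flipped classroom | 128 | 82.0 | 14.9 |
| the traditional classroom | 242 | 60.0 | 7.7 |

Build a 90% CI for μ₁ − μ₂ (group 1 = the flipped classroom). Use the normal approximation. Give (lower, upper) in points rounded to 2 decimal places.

SE₁ = s₁/√n₁ = 14.9/√128 = 1.3170; SE₂ = 7.7/√242 = 0.4950.
Independent samples, unequal variances: SE_diff = √(SE₁² + SE₂²) = √(1.734489 + 0.245025) = 1.4070.
z* = 1.645, so margin of error = 1.645 × 1.4070 = 2.3145.
Difference in means = 82.0 − 60.0 = 22.0000.
22.0000 ± 2.3145 → (19.69, 24.31).

(19.69, 24.31)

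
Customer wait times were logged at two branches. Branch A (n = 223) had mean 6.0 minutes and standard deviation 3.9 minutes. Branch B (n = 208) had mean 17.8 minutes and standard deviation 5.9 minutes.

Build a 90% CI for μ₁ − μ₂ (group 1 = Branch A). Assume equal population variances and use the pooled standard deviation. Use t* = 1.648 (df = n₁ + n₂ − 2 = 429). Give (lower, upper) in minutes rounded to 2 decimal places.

s_p = √[((n₁−1)s₁² + (n₂−1)s₂²)/(n₁+n₂−2)] = √[(222·3.9² + 207·5.9²)/429] = 4.9666.
SE = 4.9666·√(1/223 + 1/208) = 0.4788.
With t* = 1.648, margin = 1.648 × 0.4788 = 0.7891.
x̄₁ − x̄₂ = 6.0 − 17.8 = -11.8000; interval -11.8000 ± 0.7891 = (-12.59, -11.01).

(-12.59, -11.01)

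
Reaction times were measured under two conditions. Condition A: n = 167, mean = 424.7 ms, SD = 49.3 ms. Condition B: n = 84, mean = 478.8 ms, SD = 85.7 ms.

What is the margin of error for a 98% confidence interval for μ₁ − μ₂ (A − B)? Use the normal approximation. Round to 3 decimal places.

Standard errors of each mean: 49.3/√167 = 3.8149 and 85.7/√84 = 9.3506.
SE(x̄₁ − x̄₂) = √(3.8149² + 9.3506²) = 10.0989 for independent samples with unequal variances.
With z* = 2.326, the margin is 2.326 × 10.0989 = 23.4900.

23.490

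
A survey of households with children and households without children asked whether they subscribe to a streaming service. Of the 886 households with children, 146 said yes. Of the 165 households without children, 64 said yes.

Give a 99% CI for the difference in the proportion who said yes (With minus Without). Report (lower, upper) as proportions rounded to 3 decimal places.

(-0.326, -0.120)

First, p̂₁ = 146/886 = 0.1648; p̂₂ = 64/165 = 0.3879.
The two standard errors are √(0.1648×0.8352/886) = 0.01246 and √(0.3879×0.6121/165) = 0.03793.
Because the samples are independent, SE_diff = √(0.01246² + 0.03793²) = 0.03992.
Using z* = 2.576 for 99%, ME = 2.576 × 0.03992 = 0.10283.
p̂₁ − p̂₂ = -0.2231; interval -0.2231 ± 0.10283 gives (-0.326, -0.120).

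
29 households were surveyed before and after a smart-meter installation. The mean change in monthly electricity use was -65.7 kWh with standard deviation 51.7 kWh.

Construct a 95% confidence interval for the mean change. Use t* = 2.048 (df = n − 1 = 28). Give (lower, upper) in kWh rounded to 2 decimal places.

(-85.36, -46.04)

Paired design: SE = s_d/√n = 51.7/√29 = 9.6004.
t* = 2.048; margin of error = 2.048 × 9.6004 = 19.6616.
-65.7 ± 19.6616 → (-85.36, -46.04).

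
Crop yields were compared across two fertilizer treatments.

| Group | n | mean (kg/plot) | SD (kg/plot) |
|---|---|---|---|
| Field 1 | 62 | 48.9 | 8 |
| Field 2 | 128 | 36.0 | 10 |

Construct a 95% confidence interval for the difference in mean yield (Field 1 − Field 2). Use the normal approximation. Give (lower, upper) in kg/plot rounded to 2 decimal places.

SE₁ = s₁/√n₁ = 8/√62 = 1.0160; SE₂ = 10/√128 = 0.8839.
Independent samples, unequal variances: SE_diff = √(SE₁² + SE₂²) = √(1.032256 + 0.78127921) = 1.3467.
z* = 1.960, so margin of error = 1.960 × 1.3467 = 2.6395.
Difference in means = 48.9 − 36.0 = 12.9000.
12.9000 ± 2.6395 → (10.26, 15.54).

(10.26, 15.54)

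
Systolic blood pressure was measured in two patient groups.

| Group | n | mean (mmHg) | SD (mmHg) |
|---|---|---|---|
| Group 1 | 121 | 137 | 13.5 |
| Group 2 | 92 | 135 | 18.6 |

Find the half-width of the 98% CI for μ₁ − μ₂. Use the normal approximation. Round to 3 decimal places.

5.338

SE₁ = s₁/√n₁ = 13.5/√121 = 1.2273; SE₂ = 18.6/√92 = 1.9392.
Independent samples, unequal variances: SE_diff = √(SE₁² + SE₂²) = √(1.50626529 + 3.76049664) = 2.2949.
z* = 2.326, so margin of error = 2.326 × 2.2949 = 5.3379.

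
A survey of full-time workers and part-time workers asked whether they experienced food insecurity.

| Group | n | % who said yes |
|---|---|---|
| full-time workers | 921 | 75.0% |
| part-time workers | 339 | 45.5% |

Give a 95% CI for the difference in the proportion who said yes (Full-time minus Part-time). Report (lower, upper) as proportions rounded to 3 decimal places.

(0.235, 0.355)

SE₁ = √(p̂₁(1−p̂₁)/n₁) = √(0.7500·0.2500/921) = 0.01427; SE₂ = √(0.4550·0.5450/339) = 0.02705.
Independent samples: SE of the difference = √(SE₁² + SE₂²) = √(0.0002036329 + 0.0007317025) = 0.03058.
z* for 95% confidence is 1.960, so the margin of error is 1.960 × 0.03058 = 0.05994.
Point estimate p̂₁ − p̂₂ = 0.7500 − 0.4550 = 0.2950.
0.2950 ± 0.05994 → (0.235, 0.355).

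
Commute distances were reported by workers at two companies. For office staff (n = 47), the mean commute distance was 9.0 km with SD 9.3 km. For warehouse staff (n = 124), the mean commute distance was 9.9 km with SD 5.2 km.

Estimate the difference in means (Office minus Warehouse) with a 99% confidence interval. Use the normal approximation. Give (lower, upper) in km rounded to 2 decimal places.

(-4.60, 2.80)

Per-group SEs: s₁/√n₁ = 9.3/√47 = 1.3565, s₂/√n₂ = 5.2/√124 = 0.4670.
Unpooled SE of the difference: √(1.84009225 + 0.218089) = 1.4346.
Margin of error = z* · SE = 2.576 × 1.4346 = 3.6955.
x̄₁ − x̄₂ = 9.0 − 9.9 = -0.9000.
CI: -0.9000 ± 3.6955 = (-4.60, 2.80).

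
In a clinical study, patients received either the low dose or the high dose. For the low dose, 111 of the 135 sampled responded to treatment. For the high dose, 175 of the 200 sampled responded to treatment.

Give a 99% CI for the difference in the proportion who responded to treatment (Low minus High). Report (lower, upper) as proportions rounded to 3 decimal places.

(-0.157, 0.051)

p̂₁ = 111/135 = 0.8222 and p̂₂ = 175/200 = 0.8750.
SE₁ = √(p̂₁(1−p̂₁)/n₁) = √(0.8222·0.1778/135) = 0.03291; SE₂ = √(0.8750·0.1250/200) = 0.02339.
Independent samples: SE of the difference = √(SE₁² + SE₂²) = √(0.0010830681 + 0.0005470921) = 0.04038.
z* for 99% confidence is 2.576, so the margin of error is 2.576 × 0.04038 = 0.10402.
Point estimate p̂₁ − p̂₂ = 0.8222 − 0.8750 = -0.0528.
-0.0528 ± 0.10402 → (-0.157, 0.051).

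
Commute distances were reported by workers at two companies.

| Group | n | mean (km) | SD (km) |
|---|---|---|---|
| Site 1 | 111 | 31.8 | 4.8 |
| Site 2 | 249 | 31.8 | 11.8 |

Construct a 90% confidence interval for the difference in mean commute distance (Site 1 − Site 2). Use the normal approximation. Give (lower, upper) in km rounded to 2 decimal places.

Standard errors of each mean: 4.8/√111 = 0.4556 and 11.8/√249 = 0.7478.
SE(x̄₁ − x̄₂) = √(0.4556² + 0.7478²) = 0.8757 for independent samples with unequal variances.
With z* = 1.645, the margin is 1.645 × 0.8757 = 1.4405.
x̄₁ − x̄₂ = 31.8 − 31.8 = 0.0000; the interval is 0.0000 ± 1.4405 = (-1.44, 1.44).

(-1.44, 1.44)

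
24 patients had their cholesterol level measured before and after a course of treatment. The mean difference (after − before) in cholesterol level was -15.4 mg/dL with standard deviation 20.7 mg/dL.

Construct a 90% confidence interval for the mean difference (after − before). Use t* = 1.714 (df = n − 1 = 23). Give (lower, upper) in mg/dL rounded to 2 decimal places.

Paired design: SE = s_d/√n = 20.7/√24 = 4.2254.
t* = 1.714; margin of error = 1.714 × 4.2254 = 7.2423.
-15.4 ± 7.2423 → (-22.64, -8.16).

(-22.64, -8.16)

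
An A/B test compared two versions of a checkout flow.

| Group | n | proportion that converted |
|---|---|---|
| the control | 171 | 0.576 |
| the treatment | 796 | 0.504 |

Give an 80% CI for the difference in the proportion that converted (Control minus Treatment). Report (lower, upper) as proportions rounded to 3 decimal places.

SE₁ = √(p̂₁(1−p̂₁)/n₁) = √(0.5760·0.4240/171) = 0.03779; SE₂ = √(0.5040·0.4960/796) = 0.01772.
Independent samples: SE of the difference = √(SE₁² + SE₂²) = √(0.0014280841 + 0.0003139984) = 0.04174.
z* for 80% confidence is 1.282, so the margin of error is 1.282 × 0.04174 = 0.05351.
Point estimate p̂₁ − p̂₂ = 0.5760 − 0.5040 = 0.0720.
0.0720 ± 0.05351 → (0.018, 0.126).

(0.018, 0.126)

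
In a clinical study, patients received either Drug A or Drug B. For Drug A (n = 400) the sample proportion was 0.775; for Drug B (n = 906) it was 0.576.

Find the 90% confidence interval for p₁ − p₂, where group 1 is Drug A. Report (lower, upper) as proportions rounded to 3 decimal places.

(0.155, 0.243)

Each SE is √(p̂(1−p̂)/n): √(0.7750·0.2250/400) = 0.02088 and √(0.5760·0.4240/906) = 0.01642.
SE(p̂₁ − p̂₂) = √(SE₁² + SE₂²) = √(0.0004359744 + 0.0002696164) = 0.02656, since the two samples are independent.
At 90% confidence z* = 1.645; margin = 1.645 × 0.02656 = 0.04369.
The difference is 0.7750 − 0.5760 = 0.1990, so the interval is 0.1990 ± 0.04369 = (0.155, 0.243).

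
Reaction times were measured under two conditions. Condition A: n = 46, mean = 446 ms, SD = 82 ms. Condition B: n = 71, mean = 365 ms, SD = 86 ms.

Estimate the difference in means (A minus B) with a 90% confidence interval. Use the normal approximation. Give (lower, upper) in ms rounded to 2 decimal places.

(54.97, 107.03)

Per-group SEs: s₁/√n₁ = 82/√46 = 12.0902, s₂/√n₂ = 86/√71 = 10.2063.
Unpooled SE of the difference: √(146.17293604 + 104.16855969) = 15.8222.
Margin of error = z* · SE = 1.645 × 15.8222 = 26.0275.
x̄₁ − x̄₂ = 446 − 365 = 81.0000.
CI: 81.0000 ± 26.0275 = (54.97, 107.03).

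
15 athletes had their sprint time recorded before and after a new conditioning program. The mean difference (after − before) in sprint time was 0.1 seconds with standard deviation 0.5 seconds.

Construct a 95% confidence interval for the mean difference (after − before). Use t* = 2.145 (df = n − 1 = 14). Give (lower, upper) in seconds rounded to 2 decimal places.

This is a matched-pairs design, so SE = s_d/√n = 0.5/√15 = 0.1291.
Margin = 2.145 × 0.1291 = 0.2769; the interval is 0.1 ± 0.2769 = (-0.18, 0.38).

(-0.18, 0.38)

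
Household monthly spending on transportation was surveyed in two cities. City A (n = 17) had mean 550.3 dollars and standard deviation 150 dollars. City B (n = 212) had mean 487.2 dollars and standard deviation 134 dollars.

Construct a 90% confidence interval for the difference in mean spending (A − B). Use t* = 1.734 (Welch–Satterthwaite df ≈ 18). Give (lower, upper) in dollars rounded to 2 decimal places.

Standard errors of each mean: 150/√17 = 36.3803 and 134/√212 = 9.2032.
SE(x̄₁ − x̄₂) = √(36.3803² + 9.2032²) = 37.5263 for independent samples with unequal variances.
With t* = 1.734, the margin is 1.734 × 37.5263 = 65.0706.
x̄₁ − x̄₂ = 550.3 − 487.2 = 63.1000; the interval is 63.1000 ± 65.0706 = (-1.97, 128.17).

(-1.97, 128.17)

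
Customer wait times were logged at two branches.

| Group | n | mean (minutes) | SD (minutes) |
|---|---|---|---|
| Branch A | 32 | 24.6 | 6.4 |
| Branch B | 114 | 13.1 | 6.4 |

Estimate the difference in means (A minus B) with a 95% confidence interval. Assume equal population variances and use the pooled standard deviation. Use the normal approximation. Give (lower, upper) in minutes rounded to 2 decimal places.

Pooled variance s_p² = [31·6.4² + 113·6.4²] / (32+114−2) = 40.9600, so s_p = 6.4000.
SE_diff = s_p·√(1/n₁ + 1/n₂) = 6.4000·√(1/32 + 1/114) = 1.2804.
z* = 1.960; margin = 1.960 × 1.2804 = 2.5096.
Difference = 24.6 − 13.1 = 11.5000.
11.5000 ± 2.5096 → (8.99, 14.01).

(8.99, 14.01)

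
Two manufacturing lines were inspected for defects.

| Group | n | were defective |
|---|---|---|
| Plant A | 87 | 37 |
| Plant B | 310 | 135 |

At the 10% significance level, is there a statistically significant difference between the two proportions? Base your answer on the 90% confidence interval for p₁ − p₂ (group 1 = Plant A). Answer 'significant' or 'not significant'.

not significant

p̂₁ = 37/87 = 0.4253 and p̂₂ = 135/310 = 0.4355.
SE₁ = √(p̂₁(1−p̂₁)/n₁) = √(0.4253·0.5747/87) = 0.05300; SE₂ = √(0.4355·0.5645/310) = 0.02816.
Independent samples: SE of the difference = √(SE₁² + SE₂²) = √(0.002809 + 0.0007929856) = 0.06002.
z* for 90% confidence is 1.645, so the margin of error is 1.645 × 0.06002 = 0.09873.
Point estimate p̂₁ − p̂₂ = 0.4253 − 0.4355 = -0.0102.
-0.0102 ± 0.09873 → (-0.10893, 0.08853).
The interval (-0.10893, 0.08853) contains 0, so the difference is not significant.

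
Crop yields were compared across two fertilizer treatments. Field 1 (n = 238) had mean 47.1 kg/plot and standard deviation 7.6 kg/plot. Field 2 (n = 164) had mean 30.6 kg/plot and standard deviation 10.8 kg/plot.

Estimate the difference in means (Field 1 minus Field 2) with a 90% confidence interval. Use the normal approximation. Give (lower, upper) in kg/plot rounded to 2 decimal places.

(14.89, 18.11)

Standard errors of each mean: 7.6/√238 = 0.4926 and 10.8/√164 = 0.8433.
SE(x̄₁ − x̄₂) = √(0.4926² + 0.8433²) = 0.9766 for independent samples with unequal variances.
With z* = 1.645, the margin is 1.645 × 0.9766 = 1.6065.
x̄₁ − x̄₂ = 47.1 − 30.6 = 16.5000; the interval is 16.5000 ± 1.6065 = (14.89, 18.11).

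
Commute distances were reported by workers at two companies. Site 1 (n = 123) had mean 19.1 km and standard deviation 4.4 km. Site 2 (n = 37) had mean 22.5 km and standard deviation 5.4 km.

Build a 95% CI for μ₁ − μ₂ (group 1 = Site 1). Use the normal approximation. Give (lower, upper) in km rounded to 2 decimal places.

Per-group SEs: s₁/√n₁ = 4.4/√123 = 0.3967, s₂/√n₂ = 5.4/√37 = 0.8878.
Unpooled SE of the difference: √(0.15737089 + 0.78818884) = 0.9724.
Margin of error = z* · SE = 1.960 × 0.9724 = 1.9059.
x̄₁ − x̄₂ = 19.1 − 22.5 = -3.4000.
CI: -3.4000 ± 1.9059 = (-5.31, -1.49).

(-5.31, -1.49)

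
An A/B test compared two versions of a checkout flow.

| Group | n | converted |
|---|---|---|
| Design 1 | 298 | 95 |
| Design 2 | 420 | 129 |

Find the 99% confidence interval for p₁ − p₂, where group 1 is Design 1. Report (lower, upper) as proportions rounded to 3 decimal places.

(-0.079, 0.102)

First, p̂₁ = 95/298 = 0.3188; p̂₂ = 129/420 = 0.3071.
The two standard errors are √(0.3188×0.6812/298) = 0.02700 and √(0.3071×0.6929/420) = 0.02251.
Because the samples are independent, SE_diff = √(0.02700² + 0.02251²) = 0.03515.
Using z* = 2.576 for 99%, ME = 2.576 × 0.03515 = 0.09055.
p̂₁ − p̂₂ = 0.0117; interval 0.0117 ± 0.09055 gives (-0.079, 0.102).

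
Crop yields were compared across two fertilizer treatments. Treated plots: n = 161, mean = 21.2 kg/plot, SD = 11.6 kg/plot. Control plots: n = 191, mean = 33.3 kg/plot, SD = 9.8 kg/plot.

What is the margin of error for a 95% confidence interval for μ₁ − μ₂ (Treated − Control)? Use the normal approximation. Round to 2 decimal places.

Per-group SEs: s₁/√n₁ = 11.6/√161 = 0.9142, s₂/√n₂ = 9.8/√191 = 0.7091.
Unpooled SE of the difference: √(0.83576164 + 0.50282281) = 1.1570.
Margin of error = z* · SE = 1.960 × 1.1570 = 2.2677.

2.27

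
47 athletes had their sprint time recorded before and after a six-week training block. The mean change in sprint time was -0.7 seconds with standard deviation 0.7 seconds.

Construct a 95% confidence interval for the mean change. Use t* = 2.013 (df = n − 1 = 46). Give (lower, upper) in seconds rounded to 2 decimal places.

(-0.91, -0.49)

Paired design: SE = s_d/√n = 0.7/√47 = 0.1021.
t* = 2.013; margin of error = 2.013 × 0.1021 = 0.2055.
-0.7 ± 0.2055 → (-0.91, -0.49).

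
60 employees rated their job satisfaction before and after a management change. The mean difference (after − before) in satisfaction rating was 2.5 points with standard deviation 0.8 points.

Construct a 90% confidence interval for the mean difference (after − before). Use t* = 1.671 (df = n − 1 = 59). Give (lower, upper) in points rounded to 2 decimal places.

(2.33, 2.67)

Paired design: SE = s_d/√n = 0.8/√60 = 0.1033.
t* = 1.671; margin of error = 1.671 × 0.1033 = 0.1726.
2.5 ± 0.1726 → (2.33, 2.67).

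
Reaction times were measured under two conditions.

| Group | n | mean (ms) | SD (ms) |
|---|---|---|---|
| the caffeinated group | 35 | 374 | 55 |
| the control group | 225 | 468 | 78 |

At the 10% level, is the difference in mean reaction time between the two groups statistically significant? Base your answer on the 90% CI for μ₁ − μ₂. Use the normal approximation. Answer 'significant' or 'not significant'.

significant

Per-group SEs: s₁/√n₁ = 55/√35 = 9.2967, s₂/√n₂ = 78/√225 = 5.2000.
Unpooled SE of the difference: √(86.42863089 + 27.04) = 10.6522.
Margin of error = z* · SE = 1.645 × 10.6522 = 17.5229.
x̄₁ − x̄₂ = 374 − 468 = -94.0000.
CI: -94.0000 ± 17.5229 = (-111.5229, -76.4771).
The interval (-111.5229, -76.4771) does not contain 0, so the difference is significant.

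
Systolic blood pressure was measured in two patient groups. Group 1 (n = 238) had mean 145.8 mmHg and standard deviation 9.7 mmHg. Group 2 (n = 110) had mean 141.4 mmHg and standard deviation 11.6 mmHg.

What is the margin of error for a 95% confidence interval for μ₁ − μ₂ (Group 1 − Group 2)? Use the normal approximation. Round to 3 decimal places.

2.494

Standard errors of each mean: 9.7/√238 = 0.6288 and 11.6/√110 = 1.1060.
SE(x̄₁ − x̄₂) = √(0.6288² + 1.1060²) = 1.2723 for independent samples with unequal variances.
With z* = 1.960, the margin is 1.960 × 1.2723 = 2.4937.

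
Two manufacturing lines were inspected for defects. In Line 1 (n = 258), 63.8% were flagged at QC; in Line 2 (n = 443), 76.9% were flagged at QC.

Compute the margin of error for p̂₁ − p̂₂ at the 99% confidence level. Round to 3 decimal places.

SE₁ = √(p̂₁(1−p̂₁)/n₁) = √(0.6380·0.3620/258) = 0.02992; SE₂ = √(0.7690·0.2310/443) = 0.02002.
Independent samples: SE of the difference = √(SE₁² + SE₂²) = √(0.0008952064 + 0.0004008004) = 0.03600.
z* for 99% confidence is 2.576, so the margin of error is 2.576 × 0.03600 = 0.09274.

0.093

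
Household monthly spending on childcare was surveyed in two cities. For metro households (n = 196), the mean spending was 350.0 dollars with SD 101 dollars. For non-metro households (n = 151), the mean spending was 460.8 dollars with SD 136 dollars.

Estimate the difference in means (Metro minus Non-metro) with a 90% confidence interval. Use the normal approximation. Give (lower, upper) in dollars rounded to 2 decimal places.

(-132.53, -89.07)

Per-group SEs: s₁/√n₁ = 101/√196 = 7.2143, s₂/√n₂ = 136/√151 = 11.0675.
Unpooled SE of the difference: √(52.04612449 + 122.48955625) = 13.2112.
Margin of error = z* · SE = 1.645 × 13.2112 = 21.7324.
x̄₁ − x̄₂ = 350.0 − 460.8 = -110.8000.
CI: -110.8000 ± 21.7324 = (-132.53, -89.07).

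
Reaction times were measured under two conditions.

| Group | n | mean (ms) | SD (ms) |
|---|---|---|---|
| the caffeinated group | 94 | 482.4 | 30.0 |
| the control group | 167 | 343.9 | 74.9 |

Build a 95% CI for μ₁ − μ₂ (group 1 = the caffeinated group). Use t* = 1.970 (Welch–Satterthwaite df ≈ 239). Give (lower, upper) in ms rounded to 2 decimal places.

(125.56, 151.44)

Standard errors of each mean: 30.0/√94 = 3.0943 and 74.9/√167 = 5.7959.
SE(x̄₁ − x̄₂) = √(3.0943² + 5.7959²) = 6.5702 for independent samples with unequal variances.
With t* = 1.970, the margin is 1.970 × 6.5702 = 12.9433.
x̄₁ − x̄₂ = 482.4 − 343.9 = 138.5000; the interval is 138.5000 ± 12.9433 = (125.56, 151.44).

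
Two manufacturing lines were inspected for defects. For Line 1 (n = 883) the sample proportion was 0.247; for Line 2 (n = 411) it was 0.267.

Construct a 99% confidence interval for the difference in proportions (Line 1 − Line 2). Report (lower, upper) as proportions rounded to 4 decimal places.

(-0.0875, 0.0475)

SE₁ = √(p̂₁(1−p̂₁)/n₁) = √(0.2470·0.7530/883) = 0.01451; SE₂ = √(0.2670·0.7330/411) = 0.02182.
Independent samples: SE of the difference = √(SE₁² + SE₂²) = √(0.0002105401 + 0.0004761124) = 0.02620.
z* for 99% confidence is 2.576, so the margin of error is 2.576 × 0.02620 = 0.06749.
Point estimate p̂₁ − p̂₂ = 0.2470 − 0.2670 = -0.0200.
-0.0200 ± 0.06749 → (-0.0875, 0.0475).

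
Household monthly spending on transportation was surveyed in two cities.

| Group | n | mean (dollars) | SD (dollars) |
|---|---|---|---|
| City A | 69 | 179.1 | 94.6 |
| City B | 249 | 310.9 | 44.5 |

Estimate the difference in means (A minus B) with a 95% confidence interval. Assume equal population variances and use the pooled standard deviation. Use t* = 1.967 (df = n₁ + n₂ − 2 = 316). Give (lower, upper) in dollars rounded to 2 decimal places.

Pooled variance s_p² = [68·94.6² + 248·44.5²] / (69+249−2) = 3479.8889, so s_p = 58.9906.
SE_diff = s_p·√(1/n₁ + 1/n₂) = 58.9906·√(1/69 + 1/249) = 8.0255.
t* = 1.967; margin = 1.967 × 8.0255 = 15.7862.
Difference = 179.1 − 310.9 = -131.8000.
-131.8000 ± 15.7862 → (-147.59, -116.01).

(-147.59, -116.01)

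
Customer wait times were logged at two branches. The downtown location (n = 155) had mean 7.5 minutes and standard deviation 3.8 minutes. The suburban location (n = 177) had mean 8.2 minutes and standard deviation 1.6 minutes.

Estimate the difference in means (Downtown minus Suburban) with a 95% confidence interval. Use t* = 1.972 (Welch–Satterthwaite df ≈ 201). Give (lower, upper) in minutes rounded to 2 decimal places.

Per-group SEs: s₁/√n₁ = 3.8/√155 = 0.3052, s₂/√n₂ = 1.6/√177 = 0.1203.
Unpooled SE of the difference: √(0.09314704 + 0.01447209) = 0.3281.
Margin of error = t* · SE = 1.972 × 0.3281 = 0.6470.
x̄₁ − x̄₂ = 7.5 − 8.2 = -0.7000.
CI: -0.7000 ± 0.6470 = (-1.35, -0.05).

(-1.35, -0.05)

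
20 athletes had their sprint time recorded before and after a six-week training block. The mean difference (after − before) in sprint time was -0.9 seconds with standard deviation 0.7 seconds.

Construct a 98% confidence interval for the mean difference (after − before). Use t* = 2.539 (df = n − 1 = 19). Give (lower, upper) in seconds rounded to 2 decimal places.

(-1.30, -0.50)

Paired design: SE = s_d/√n = 0.7/√20 = 0.1565.
t* = 2.539; margin of error = 2.539 × 0.1565 = 0.3974.
-0.9 ± 0.3974 → (-1.30, -0.50).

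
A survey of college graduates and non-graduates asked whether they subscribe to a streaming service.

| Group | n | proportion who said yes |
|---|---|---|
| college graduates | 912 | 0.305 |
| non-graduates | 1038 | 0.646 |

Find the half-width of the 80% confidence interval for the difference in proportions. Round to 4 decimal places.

0.0273

Each SE is √(p̂(1−p̂)/n): √(0.3050·0.6950/912) = 0.01525 and √(0.6460·0.3540/1038) = 0.01484.
SE(p̂₁ − p̂₂) = √(SE₁² + SE₂²) = √(0.0002325625 + 0.0002202256) = 0.02128, since the two samples are independent.
At 80% confidence z* = 1.282; margin = 1.282 × 0.02128 = 0.02728.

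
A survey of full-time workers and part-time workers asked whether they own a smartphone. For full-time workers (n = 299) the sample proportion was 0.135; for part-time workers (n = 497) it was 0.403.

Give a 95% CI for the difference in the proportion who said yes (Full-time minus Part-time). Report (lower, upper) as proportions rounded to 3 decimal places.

(-0.326, -0.210)

SE₁ = √(p̂₁(1−p̂₁)/n₁) = √(0.1350·0.8650/299) = 0.01976; SE₂ = √(0.4030·0.5970/497) = 0.02200.
Independent samples: SE of the difference = √(SE₁² + SE₂²) = √(0.0003904576 + 0.000484) = 0.02957.
z* for 95% confidence is 1.960, so the margin of error is 1.960 × 0.02957 = 0.05796.
Point estimate p̂₁ − p̂₂ = 0.1350 − 0.4030 = -0.2680.
-0.2680 ± 0.05796 → (-0.326, -0.210).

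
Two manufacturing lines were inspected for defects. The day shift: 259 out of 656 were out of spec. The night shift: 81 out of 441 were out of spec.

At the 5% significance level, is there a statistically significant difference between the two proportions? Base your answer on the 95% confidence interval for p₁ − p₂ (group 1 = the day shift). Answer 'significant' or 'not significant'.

significant

Sample proportions: 259/656 = 0.3948, 81/441 = 0.1837.
Each SE is √(p̂(1−p̂)/n): √(0.3948·0.6052/656) = 0.01908 and √(0.1837·0.8163/441) = 0.01844.
SE(p̂₁ − p̂₂) = √(SE₁² + SE₂²) = √(0.0003640464 + 0.0003400336) = 0.02653, since the two samples are independent.
At 95% confidence z* = 1.960; margin = 1.960 × 0.02653 = 0.05200.
The difference is 0.3948 − 0.1837 = 0.2111, so the interval is 0.2111 ± 0.05200 = (0.15910, 0.26310).
The interval (0.15910, 0.26310) does not contain 0, so the difference is significant.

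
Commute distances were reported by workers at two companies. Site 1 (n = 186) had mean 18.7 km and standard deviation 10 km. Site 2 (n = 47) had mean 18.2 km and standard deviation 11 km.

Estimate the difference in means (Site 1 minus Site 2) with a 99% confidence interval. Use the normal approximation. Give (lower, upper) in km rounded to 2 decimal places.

Standard errors of each mean: 10/√186 = 0.7332 and 11/√47 = 1.6045.
SE(x̄₁ − x̄₂) = √(0.7332² + 1.6045²) = 1.7641 for independent samples with unequal variances.
With z* = 2.576, the margin is 2.576 × 1.7641 = 4.5443.
x̄₁ − x̄₂ = 18.7 − 18.2 = 0.5000; the interval is 0.5000 ± 4.5443 = (-4.04, 5.04).

(-4.04, 5.04)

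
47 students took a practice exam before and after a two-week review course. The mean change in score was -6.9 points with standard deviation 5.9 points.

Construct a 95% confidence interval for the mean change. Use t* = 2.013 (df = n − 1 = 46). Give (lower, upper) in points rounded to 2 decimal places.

Paired design: SE = s_d/√n = 5.9/√47 = 0.8606.
t* = 2.013; margin of error = 2.013 × 0.8606 = 1.7324.
-6.9 ± 1.7324 → (-8.63, -5.17).

(-8.63, -5.17)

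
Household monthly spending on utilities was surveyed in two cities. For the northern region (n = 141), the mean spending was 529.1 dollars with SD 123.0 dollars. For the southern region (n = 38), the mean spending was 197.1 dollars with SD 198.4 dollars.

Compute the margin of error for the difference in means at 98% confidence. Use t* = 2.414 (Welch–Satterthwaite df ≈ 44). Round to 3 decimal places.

81.619

Standard errors of each mean: 123.0/√141 = 10.3585 and 198.4/√38 = 32.1847.
SE(x̄₁ − x̄₂) = √(10.3585² + 32.1847²) = 33.8106 for independent samples with unequal variances.
With t* = 2.414, the margin is 2.414 × 33.8106 = 81.6188.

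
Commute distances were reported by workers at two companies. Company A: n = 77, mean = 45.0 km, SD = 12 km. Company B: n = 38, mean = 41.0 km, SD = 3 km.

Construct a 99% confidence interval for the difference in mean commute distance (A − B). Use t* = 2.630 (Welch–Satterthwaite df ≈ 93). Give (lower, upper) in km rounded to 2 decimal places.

(0.18, 7.82)

Standard errors of each mean: 12/√77 = 1.3675 and 3/√38 = 0.4867.
SE(x̄₁ − x̄₂) = √(1.3675² + 0.4867²) = 1.4515 for independent samples with unequal variances.
With t* = 2.630, the margin is 2.630 × 1.4515 = 3.8174.
x̄₁ − x̄₂ = 45.0 − 41.0 = 4.0000; the interval is 4.0000 ± 3.8174 = (0.18, 7.82).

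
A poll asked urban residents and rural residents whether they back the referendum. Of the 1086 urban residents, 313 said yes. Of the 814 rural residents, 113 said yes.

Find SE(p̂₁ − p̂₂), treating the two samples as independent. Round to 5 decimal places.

0.01832

First, p̂₁ = 313/1086 = 0.2882; p̂₂ = 113/814 = 0.1388.
The two standard errors are √(0.2882×0.7118/1086) = 0.01374 and √(0.1388×0.8612/814) = 0.01212.
Because the samples are independent, SE_diff = √(0.01374² + 0.01212²) = 0.01832.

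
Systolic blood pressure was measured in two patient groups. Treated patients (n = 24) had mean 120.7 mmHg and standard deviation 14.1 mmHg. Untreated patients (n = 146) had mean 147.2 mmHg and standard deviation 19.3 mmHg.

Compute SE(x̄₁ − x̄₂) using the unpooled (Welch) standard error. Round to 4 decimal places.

Per-group SEs: s₁/√n₁ = 14.1/√24 = 2.8782, s₂/√n₂ = 19.3/√146 = 1.5973.
Unpooled SE of the difference: √(8.28403524 + 2.55136729) = 3.2917.

3.2917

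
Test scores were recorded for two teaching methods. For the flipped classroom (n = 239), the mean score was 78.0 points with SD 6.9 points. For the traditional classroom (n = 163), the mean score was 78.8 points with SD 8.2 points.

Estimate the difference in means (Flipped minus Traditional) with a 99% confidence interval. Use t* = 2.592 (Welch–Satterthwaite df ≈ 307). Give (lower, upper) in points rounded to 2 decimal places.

(-2.83, 1.23)

Per-group SEs: s₁/√n₁ = 6.9/√239 = 0.4463, s₂/√n₂ = 8.2/√163 = 0.6423.
Unpooled SE of the difference: √(0.19918369 + 0.41254929) = 0.7821.
Margin of error = t* · SE = 2.592 × 0.7821 = 2.0272.
x̄₁ − x̄₂ = 78.0 − 78.8 = -0.8000.
CI: -0.8000 ± 2.0272 = (-2.83, 1.23).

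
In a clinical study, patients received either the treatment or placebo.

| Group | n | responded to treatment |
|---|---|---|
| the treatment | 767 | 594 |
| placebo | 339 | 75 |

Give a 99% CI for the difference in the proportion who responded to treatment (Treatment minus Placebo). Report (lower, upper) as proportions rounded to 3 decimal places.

(0.483, 0.623)

p̂₁ = 594/767 = 0.7744 and p̂₂ = 75/339 = 0.2212.
SE₁ = √(p̂₁(1−p̂₁)/n₁) = √(0.7744·0.2256/767) = 0.01509; SE₂ = √(0.2212·0.7788/339) = 0.02254.
Independent samples: SE of the difference = √(SE₁² + SE₂²) = √(0.0002277081 + 0.0005080516) = 0.02712.
z* for 99% confidence is 2.576, so the margin of error is 2.576 × 0.02712 = 0.06986.
Point estimate p̂₁ − p̂₂ = 0.7744 − 0.2212 = 0.5532.
0.5532 ± 0.06986 → (0.483, 0.623).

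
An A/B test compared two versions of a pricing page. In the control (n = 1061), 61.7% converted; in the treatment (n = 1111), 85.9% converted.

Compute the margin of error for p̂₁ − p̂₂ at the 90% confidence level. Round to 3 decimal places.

0.030

SE₁ = √(p̂₁(1−p̂₁)/n₁) = √(0.6170·0.3830/1061) = 0.01492; SE₂ = √(0.8590·0.1410/1111) = 0.01044.
Independent samples: SE of the difference = √(SE₁² + SE₂²) = √(0.0002226064 + 0.0001089936) = 0.01821.
z* for 90% confidence is 1.645, so the margin of error is 1.645 × 0.01821 = 0.02996.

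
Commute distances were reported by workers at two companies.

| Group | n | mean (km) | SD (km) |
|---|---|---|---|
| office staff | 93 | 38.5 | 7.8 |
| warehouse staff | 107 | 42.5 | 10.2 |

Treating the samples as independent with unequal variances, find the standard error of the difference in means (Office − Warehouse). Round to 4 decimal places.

SE₁ = s₁/√n₁ = 7.8/√93 = 0.8088; SE₂ = 10.2/√107 = 0.9861.
Independent samples, unequal variances: SE_diff = √(SE₁² + SE₂²) = √(0.65415744 + 0.97239321) = 1.2754.

1.2754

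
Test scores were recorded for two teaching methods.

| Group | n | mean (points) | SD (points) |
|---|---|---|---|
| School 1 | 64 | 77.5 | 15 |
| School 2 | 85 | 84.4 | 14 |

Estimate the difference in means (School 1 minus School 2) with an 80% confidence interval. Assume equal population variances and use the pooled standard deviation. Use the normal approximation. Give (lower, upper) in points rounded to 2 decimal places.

s_p = √[((n₁−1)s₁² + (n₂−1)s₂²)/(n₁+n₂−2)] = √[(63·15² + 84·14²)/147] = 14.4371.
SE = 14.4371·√(1/64 + 1/85) = 2.3893.
With z* = 1.282, margin = 1.282 × 2.3893 = 3.0631.
x̄₁ − x̄₂ = 77.5 − 84.4 = -6.9000; interval -6.9000 ± 3.0631 = (-9.96, -3.84).

(-9.96, -3.84)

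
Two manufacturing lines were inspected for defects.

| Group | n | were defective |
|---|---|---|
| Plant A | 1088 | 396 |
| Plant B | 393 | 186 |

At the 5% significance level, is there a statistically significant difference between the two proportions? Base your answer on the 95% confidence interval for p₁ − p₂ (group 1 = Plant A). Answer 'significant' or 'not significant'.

significant

First, p̂₁ = 396/1088 = 0.3640; p̂₂ = 186/393 = 0.4733.
The two standard errors are √(0.3640×0.6360/1088) = 0.01459 and √(0.4733×0.5267/393) = 0.02519.
Because the samples are independent, SE_diff = √(0.01459² + 0.02519²) = 0.02911.
Using z* = 1.960 for 95%, ME = 1.960 × 0.02911 = 0.05706.
p̂₁ − p̂₂ = -0.1093; interval -0.1093 ± 0.05706 gives (-0.16636, -0.05224).
The interval (-0.16636, -0.05224) does not contain 0, so the difference is significant.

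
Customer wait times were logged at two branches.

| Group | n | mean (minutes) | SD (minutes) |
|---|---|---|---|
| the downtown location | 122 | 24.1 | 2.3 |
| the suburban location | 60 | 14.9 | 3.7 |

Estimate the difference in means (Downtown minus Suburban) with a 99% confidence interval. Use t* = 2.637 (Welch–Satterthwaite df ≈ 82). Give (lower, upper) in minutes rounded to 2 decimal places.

Per-group SEs: s₁/√n₁ = 2.3/√122 = 0.2082, s₂/√n₂ = 3.7/√60 = 0.4777.
Unpooled SE of the difference: √(0.04334724 + 0.22819729) = 0.5211.
Margin of error = t* · SE = 2.637 × 0.5211 = 1.3741.
x̄₁ − x̄₂ = 24.1 − 14.9 = 9.2000.
CI: 9.2000 ± 1.3741 = (7.83, 10.57).

(7.83, 10.57)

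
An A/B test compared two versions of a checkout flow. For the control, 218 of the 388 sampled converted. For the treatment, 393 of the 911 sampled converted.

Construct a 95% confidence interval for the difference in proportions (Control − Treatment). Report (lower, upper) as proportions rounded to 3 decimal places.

First, p̂₁ = 218/388 = 0.5619; p̂₂ = 393/911 = 0.4314.
The two standard errors are √(0.5619×0.4381/388) = 0.02519 and √(0.4314×0.5686/911) = 0.01641.
Because the samples are independent, SE_diff = √(0.02519² + 0.01641²) = 0.03006.
Using z* = 1.960 for 95%, ME = 1.960 × 0.03006 = 0.05892.
p̂₁ − p̂₂ = 0.1305; interval 0.1305 ± 0.05892 gives (0.072, 0.189).

(0.072, 0.189)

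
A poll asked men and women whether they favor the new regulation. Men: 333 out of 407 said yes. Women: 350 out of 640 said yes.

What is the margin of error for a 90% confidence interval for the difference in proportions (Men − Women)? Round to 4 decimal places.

p̂₁ = 333/407 = 0.8182 and p̂₂ = 350/640 = 0.5469.
SE₁ = √(p̂₁(1−p̂₁)/n₁) = √(0.8182·0.1818/407) = 0.01912; SE₂ = √(0.5469·0.4531/640) = 0.01968.
Independent samples: SE of the difference = √(SE₁² + SE₂²) = √(0.0003655744 + 0.0003873024) = 0.02744.
z* for 90% confidence is 1.645, so the margin of error is 1.645 × 0.02744 = 0.04514.

0.0451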